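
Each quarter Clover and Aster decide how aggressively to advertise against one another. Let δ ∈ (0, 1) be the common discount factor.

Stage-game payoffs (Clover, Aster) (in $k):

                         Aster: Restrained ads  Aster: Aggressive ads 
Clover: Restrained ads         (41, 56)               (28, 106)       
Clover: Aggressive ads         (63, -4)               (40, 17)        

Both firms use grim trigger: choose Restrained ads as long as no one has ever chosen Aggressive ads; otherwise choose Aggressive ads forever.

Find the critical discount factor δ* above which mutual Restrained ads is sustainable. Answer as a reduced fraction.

22/23

Clover: cooperation gives 41 each period; deviation gives 63 once then 40 forever.
  41/(1−δ) ≥ 63 + 40δ/(1−δ) ⇒ δ ≥ 22/23.
Aster: cooperation gives 56 each period; deviation gives 106 once then 17 forever.
  δ ≥ 50/89.
Both must hold, so the binding constraint is Clover's: δ ≥ 22/23.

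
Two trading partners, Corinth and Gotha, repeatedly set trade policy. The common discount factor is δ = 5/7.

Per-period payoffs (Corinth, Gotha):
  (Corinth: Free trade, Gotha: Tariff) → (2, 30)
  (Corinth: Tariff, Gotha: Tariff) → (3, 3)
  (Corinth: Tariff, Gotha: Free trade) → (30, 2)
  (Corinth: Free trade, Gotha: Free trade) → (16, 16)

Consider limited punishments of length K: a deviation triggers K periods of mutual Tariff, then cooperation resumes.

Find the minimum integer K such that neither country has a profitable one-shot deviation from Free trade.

Need Σ_{k=1}^{K} δ^k ≥ (30−16)/(16−3) = 1.0769 at δ = 5/7.
At K = 1 the sum is 0.7143 < 1.0769; at K = 2 it is 1.2245 ≥ 1.0769.
So the minimum punishment length is K = 2.

2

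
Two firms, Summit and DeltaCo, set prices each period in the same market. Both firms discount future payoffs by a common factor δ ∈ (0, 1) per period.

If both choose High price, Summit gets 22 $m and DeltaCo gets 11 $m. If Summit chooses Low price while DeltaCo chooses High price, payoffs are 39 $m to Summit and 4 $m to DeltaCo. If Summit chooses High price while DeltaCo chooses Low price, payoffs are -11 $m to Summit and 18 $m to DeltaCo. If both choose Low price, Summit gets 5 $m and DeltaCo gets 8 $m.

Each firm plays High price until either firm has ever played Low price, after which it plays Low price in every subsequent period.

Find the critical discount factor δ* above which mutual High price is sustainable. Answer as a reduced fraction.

For Summit: deviation gain 39−22 = 17, per-period punishment loss 22−5 = 17. IC gives δ ≥ 17/34 = 1/2.
For DeltaCo: gain 7, loss 3 per period, so δ ≥ 7/10.
The tighter constraint is DeltaCo's, so cooperation needs δ ≥ 7/10.

7/10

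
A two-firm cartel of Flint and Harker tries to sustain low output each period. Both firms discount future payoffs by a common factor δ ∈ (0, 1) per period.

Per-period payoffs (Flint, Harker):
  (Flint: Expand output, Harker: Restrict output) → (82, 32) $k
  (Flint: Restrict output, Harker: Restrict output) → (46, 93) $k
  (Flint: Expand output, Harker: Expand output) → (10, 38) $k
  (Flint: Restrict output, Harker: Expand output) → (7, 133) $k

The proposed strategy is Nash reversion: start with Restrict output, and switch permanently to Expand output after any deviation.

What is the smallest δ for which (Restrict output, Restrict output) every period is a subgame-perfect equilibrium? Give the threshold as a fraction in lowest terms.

1/2

Flint: cooperation gives 46 each period; deviation gives 82 once then 10 forever.
  46/(1−δ) ≥ 82 + 10δ/(1−δ) ⇒ δ ≥ 36/72 = 1/2.
Harker: cooperation gives 93 each period; deviation gives 133 once then 38 forever.
  δ ≥ 40/95 = 8/19.
Both must hold, so the binding constraint is Flint's: δ ≥ 1/2.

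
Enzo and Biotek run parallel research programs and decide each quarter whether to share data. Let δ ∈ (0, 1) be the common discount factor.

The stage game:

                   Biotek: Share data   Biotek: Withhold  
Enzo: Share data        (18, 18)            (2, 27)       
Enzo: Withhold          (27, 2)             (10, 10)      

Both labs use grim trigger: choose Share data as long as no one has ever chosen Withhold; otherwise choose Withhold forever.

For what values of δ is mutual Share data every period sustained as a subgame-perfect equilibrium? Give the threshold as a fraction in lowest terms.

One-period gain from deviating is 27 − 18 = 9. The loss is 18 − 10 = 8 in every subsequent period, with present value 8·δ/(1−δ).
Deviation is unprofitable when 8·δ/(1−δ) ≥ 9, i.e. δ/(1−δ) ≥ 9/8.
Equivalently δ ≥ 9/(9+8) = 9/17.

9/17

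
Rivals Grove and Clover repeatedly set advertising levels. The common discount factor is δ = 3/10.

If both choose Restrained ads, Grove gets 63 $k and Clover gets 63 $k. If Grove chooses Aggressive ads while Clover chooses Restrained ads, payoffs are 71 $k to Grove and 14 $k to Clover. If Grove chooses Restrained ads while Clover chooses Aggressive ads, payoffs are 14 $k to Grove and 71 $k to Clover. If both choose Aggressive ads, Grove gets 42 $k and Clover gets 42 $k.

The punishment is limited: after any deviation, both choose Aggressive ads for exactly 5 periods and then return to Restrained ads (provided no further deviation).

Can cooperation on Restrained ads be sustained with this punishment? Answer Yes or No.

Yes

IC: δ+…+δ^5 ≥ (71−63)/(63−42) = 8/21.
At δ = 3/10: partial sum = 0.4275 ≥ 0.3810. Cooperation sustainable.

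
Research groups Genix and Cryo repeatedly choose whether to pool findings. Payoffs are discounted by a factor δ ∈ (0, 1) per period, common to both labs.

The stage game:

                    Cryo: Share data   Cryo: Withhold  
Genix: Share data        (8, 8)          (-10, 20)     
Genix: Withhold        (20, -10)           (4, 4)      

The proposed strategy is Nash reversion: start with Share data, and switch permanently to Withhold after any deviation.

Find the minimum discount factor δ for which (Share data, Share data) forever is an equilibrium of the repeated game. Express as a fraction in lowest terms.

3/4

One-period gain from deviating is 20 − 8 = 12. The loss is 8 − 4 = 4 in every subsequent period, with present value 4·δ/(1−δ).
Deviation is unprofitable when 4·δ/(1−δ) ≥ 12, i.e. δ/(1−δ) ≥ 3.
Equivalently δ ≥ 12/(12+4) = 3/4.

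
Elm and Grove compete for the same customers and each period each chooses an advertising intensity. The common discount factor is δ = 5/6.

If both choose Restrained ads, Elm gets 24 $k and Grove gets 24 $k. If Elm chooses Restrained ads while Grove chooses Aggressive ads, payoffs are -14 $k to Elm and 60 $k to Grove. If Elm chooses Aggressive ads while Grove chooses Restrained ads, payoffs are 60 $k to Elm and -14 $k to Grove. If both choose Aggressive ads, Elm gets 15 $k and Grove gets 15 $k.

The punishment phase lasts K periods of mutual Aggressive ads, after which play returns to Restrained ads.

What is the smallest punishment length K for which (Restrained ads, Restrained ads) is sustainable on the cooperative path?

9

Need Σ_{k=1}^{K} δ^k ≥ (60−24)/(24−15) = 4.0000 at δ = 5/6.
At K = 8 the sum is 3.8372 < 4.0000; at K = 9 it is 4.0310 ≥ 4.0000.
So the minimum punishment length is K = 9.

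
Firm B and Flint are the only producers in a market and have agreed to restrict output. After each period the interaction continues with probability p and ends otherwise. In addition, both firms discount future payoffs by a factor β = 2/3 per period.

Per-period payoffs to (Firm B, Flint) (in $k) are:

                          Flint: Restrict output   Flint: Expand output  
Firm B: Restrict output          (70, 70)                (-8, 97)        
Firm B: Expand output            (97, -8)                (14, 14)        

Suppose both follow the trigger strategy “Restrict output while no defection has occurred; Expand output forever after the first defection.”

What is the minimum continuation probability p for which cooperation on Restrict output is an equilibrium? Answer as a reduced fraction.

Expected continuation weight on next period's payoff is β·p = 2/3·p, which plays the role of the discount factor.
Cooperation requires 2/3·p ≥ (97−70)/(97−14) = 27/83, hence p ≥ 81/166.

81/166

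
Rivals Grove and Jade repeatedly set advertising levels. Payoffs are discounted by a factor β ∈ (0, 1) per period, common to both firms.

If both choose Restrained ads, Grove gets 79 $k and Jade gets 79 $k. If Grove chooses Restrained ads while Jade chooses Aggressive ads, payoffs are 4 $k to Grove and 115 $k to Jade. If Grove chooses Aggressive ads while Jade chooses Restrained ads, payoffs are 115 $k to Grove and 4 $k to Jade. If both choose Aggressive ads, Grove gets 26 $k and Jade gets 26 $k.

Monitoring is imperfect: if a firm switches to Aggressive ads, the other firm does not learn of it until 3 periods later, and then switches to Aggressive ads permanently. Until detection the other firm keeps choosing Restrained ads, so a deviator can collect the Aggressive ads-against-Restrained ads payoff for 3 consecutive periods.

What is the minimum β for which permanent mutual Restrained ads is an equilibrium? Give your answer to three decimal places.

Deviating for the 3 undetected periods gains 115−79 = 36 per period over cooperation, then loses 79−26 = 53 per period forever once punishment starts.
Gain: 36(1 + β + … + β^2); loss: 53·β^3/(1−β).
No profitable deviation ⇔ 36(1−β^3) ≤ 53·β^3, i.e. β^3 ≥ 36/(36+53) = 36/89.
Hence β ≥ (36/89)^(1/3) ≈ 0.740.

0.740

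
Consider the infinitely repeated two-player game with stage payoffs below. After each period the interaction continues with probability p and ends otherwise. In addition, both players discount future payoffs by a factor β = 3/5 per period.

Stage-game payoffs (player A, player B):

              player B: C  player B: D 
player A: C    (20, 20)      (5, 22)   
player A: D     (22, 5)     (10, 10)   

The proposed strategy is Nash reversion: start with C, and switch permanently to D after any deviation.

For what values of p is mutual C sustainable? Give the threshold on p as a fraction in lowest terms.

5/18

With continuation probability p and discount β, the effective per-period discount factor is βp.
Grim-trigger IC: βp ≥ (22−20)/(22−10) = 1/6.
So p ≥ (1/6)/(3/5) = 5/18.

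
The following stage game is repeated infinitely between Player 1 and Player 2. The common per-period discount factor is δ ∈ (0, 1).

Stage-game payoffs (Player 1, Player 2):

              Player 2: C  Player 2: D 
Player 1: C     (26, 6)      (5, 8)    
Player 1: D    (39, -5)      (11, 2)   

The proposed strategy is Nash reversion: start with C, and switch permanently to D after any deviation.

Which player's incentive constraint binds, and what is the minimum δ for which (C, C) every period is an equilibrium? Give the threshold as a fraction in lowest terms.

Player 1: cooperation gives 26 each period; deviation gives 39 once then 11 forever.
  26/(1−δ) ≥ 39 + 11δ/(1−δ) ⇒ δ ≥ 13/28.
Player 2: cooperation gives 6 each period; deviation gives 8 once then 2 forever.
  δ ≥ 2/6 = 1/3.
Both must hold, so the binding constraint is Player 1's: δ ≥ 13/28.

Player 1; δ ≥ 13/28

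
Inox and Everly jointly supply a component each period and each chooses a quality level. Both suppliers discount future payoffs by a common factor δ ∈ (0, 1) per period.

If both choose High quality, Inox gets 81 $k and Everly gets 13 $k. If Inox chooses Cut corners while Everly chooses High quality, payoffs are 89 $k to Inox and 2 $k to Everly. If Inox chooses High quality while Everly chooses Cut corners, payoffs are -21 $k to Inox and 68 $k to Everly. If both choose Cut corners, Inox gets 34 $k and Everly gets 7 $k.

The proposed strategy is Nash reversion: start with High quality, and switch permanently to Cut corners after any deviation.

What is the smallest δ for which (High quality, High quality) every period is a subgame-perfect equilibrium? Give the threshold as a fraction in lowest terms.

55/61

Inox: cooperation gives 81 each period; deviation gives 89 once then 34 forever.
  81/(1−δ) ≥ 89 + 34δ/(1−δ) ⇒ δ ≥ 8/55.
Everly: cooperation gives 13 each period; deviation gives 68 once then 7 forever.
  δ ≥ 55/61.
Both must hold, so the binding constraint is Everly's: δ ≥ 55/61.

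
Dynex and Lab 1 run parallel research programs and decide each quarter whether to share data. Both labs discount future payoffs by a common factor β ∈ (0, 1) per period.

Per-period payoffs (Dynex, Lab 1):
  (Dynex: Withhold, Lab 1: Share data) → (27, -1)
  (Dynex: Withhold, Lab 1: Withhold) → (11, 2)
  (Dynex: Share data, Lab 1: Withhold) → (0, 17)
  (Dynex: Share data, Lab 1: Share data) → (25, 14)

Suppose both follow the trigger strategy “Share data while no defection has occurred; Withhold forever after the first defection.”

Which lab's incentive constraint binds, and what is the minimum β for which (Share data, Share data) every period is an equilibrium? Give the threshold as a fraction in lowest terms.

Dynex's threshold: (27−25)/(27−11) = 1/8.
Lab 1's threshold: (17−14)/(17−2) = 1/5.
1/8 < 1/5, so Lab 1 binds and β* = 1/5.

Lab 1; β ≥ 1/5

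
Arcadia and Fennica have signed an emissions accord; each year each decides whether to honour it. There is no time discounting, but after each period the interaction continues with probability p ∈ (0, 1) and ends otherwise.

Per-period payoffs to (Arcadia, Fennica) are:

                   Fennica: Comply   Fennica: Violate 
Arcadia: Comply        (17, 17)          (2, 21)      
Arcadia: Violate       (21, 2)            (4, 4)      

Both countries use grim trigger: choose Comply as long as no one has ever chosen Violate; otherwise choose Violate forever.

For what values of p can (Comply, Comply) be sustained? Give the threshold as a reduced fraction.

4/17

Expected cooperation value is 17 + p·17 + p²·17 + … = 17/(1−p); deviation gives 21 + p·4/(1−p).
17 ≥ 21(1−p) + 4p ⇒ 17p ≥ 4 ⇒ p ≥ 4/17.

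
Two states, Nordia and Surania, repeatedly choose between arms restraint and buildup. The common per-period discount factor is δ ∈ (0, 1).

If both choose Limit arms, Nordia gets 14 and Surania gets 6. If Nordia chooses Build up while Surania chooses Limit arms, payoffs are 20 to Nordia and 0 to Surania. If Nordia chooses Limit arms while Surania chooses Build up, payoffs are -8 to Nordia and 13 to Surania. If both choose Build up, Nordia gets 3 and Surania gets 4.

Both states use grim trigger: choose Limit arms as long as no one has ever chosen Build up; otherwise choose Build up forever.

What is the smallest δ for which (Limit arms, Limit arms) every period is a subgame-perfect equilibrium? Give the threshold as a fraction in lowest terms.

7/9

Nordia: cooperation gives 14 each period; deviation gives 20 once then 3 forever.
  14/(1−δ) ≥ 20 + 3δ/(1−δ) ⇒ δ ≥ 6/17.
Surania: cooperation gives 6 each period; deviation gives 13 once then 4 forever.
  δ ≥ 7/9.
Both must hold, so the binding constraint is Surania's: δ ≥ 7/9.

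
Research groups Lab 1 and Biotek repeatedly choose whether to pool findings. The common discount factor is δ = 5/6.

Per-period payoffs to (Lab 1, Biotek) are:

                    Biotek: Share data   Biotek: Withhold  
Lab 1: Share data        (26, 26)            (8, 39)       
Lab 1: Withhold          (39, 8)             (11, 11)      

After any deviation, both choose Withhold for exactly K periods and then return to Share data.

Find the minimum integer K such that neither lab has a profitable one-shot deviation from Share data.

2

No profitable deviation requires (26−11)(δ+…+δ^K) ≥ 39−26, i.e. δ+…+δ^K ≥ 13/15 ≈ 0.8667.
With δ = 5/6, the partial sums are K=1: 0.8333, K=2: 1.5278.
K = 2 is the first length at which the sum reaches 0.8667.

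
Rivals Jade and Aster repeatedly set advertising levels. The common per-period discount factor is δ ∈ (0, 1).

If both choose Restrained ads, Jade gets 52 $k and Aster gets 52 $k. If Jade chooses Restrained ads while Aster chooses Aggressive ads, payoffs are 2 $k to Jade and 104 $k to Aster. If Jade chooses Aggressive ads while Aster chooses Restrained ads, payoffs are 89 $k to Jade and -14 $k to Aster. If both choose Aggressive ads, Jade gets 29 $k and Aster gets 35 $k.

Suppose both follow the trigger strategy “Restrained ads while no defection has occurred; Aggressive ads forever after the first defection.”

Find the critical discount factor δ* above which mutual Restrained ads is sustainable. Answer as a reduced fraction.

Jade: cooperation gives 52 each period; deviation gives 89 once then 29 forever.
  52/(1−δ) ≥ 89 + 29δ/(1−δ) ⇒ δ ≥ 37/60.
Aster: cooperation gives 52 each period; deviation gives 104 once then 35 forever.
  δ ≥ 52/69.
Both must hold, so the binding constraint is Aster's: δ ≥ 52/69.

52/69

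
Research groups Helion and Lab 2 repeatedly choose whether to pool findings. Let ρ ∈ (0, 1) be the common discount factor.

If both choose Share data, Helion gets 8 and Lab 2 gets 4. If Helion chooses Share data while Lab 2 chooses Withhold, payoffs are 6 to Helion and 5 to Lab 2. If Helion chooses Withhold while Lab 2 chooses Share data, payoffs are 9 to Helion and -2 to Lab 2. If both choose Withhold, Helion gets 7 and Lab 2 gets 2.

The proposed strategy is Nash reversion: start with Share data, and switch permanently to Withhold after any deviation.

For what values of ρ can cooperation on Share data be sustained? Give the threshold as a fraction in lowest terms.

1/2

For Helion: deviation gain 9−8 = 1, per-period punishment loss 8−7 = 1. IC gives ρ ≥ 1/2.
For Lab 2: gain 1, loss 2 per period, so ρ ≥ 1/3.
The tighter constraint is Helion's, so cooperation needs ρ ≥ 1/2.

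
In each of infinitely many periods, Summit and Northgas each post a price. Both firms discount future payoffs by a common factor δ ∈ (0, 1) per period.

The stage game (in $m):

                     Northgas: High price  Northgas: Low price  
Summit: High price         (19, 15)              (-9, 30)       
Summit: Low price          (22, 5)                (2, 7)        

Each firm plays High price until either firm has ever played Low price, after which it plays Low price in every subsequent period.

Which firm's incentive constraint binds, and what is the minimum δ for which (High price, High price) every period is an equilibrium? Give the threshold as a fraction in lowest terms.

Northgas; δ ≥ 15/23

For Summit: deviation gain 22−19 = 3, per-period punishment loss 19−2 = 17. IC gives δ ≥ 3/20.
For Northgas: gain 15, loss 8 per period, so δ ≥ 15/23.
The tighter constraint is Northgas's, so cooperation needs δ ≥ 15/23.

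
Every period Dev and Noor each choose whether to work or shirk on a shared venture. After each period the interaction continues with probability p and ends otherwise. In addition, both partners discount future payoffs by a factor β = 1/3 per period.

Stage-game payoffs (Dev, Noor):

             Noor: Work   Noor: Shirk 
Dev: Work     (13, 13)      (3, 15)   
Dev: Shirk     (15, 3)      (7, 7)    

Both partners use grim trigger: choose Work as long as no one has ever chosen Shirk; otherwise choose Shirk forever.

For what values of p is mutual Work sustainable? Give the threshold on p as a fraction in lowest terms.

3/4

With continuation probability p and discount β, the effective per-period discount factor is βp.
Grim-trigger IC: βp ≥ (15−13)/(15−7) = 1/4.
So p ≥ (1/4)/(1/3) = 3/4.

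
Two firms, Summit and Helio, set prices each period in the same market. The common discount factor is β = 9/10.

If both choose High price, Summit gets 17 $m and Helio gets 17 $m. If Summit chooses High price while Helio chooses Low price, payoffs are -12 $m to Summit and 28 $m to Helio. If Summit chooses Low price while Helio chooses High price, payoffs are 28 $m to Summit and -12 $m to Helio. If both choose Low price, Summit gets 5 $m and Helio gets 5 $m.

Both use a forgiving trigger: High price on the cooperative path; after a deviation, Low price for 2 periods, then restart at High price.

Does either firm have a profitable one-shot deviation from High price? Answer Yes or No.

No

IC: β+…+β^2 ≥ (28−17)/(17−5) = 11/12.
At β = 9/10: partial sum = 1.7100 ≥ 0.9167. Cooperation sustainable.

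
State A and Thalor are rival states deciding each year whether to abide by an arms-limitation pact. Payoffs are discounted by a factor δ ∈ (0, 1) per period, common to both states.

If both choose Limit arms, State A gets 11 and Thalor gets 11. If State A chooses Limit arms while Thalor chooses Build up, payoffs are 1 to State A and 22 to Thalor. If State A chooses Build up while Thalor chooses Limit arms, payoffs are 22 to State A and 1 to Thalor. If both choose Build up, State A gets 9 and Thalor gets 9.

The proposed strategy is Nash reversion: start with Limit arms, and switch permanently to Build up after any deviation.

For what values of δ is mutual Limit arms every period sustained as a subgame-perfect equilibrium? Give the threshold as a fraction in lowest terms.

11/13

Cooperation forever yields 11 each period: 11/(1−δ).
Deviating yields 22 once, then 9 forever: 22 + 9δ/(1−δ).
No profitable deviation requires 11/(1−δ) ≥ 22 + 9δ/(1−δ).
Multiplying by (1−δ): 11 ≥ 22(1−δ) + 9δ = 22 − 13δ.
So 13δ ≥ 11, i.e. δ ≥ 11/13.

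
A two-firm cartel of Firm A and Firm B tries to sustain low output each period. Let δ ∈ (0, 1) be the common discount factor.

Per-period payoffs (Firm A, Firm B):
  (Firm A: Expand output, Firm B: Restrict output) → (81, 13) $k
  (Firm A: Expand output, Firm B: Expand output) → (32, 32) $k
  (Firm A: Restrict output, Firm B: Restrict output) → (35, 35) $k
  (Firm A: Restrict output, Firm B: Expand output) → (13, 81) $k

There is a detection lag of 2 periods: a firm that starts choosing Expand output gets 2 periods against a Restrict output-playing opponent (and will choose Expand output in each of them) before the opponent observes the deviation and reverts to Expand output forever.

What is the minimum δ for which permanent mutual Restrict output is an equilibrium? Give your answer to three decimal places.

0.969

The best deviation is to choose Expand output for all 2 undetected periods, earning 81 each, then 32 forever once detected.
Deviation value: 81(1−δ^2)/(1−δ) + 32δ^2/(1−δ); cooperation value: 35/(1−δ).
IC: 35 ≥ 81(1−δ^2) + 32δ^2 = 81 − 49δ^2.
So δ^2 ≥ 46/49, giving δ ≥ (46/49)^(1/2) ≈ 0.969.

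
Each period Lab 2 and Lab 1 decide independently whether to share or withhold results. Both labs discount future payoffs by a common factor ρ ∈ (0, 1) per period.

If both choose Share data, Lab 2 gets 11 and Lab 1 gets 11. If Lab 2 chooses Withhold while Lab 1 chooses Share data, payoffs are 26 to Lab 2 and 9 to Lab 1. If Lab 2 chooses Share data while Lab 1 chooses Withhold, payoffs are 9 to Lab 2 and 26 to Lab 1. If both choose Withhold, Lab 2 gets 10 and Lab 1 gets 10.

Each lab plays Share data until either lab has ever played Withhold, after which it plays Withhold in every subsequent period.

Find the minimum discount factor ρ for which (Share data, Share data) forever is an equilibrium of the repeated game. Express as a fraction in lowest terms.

15/16

11/(1−ρ) ≥ 26 + 10ρ/(1−ρ)
11 ≥ 26 − 16ρ
ρ ≥ 15/16.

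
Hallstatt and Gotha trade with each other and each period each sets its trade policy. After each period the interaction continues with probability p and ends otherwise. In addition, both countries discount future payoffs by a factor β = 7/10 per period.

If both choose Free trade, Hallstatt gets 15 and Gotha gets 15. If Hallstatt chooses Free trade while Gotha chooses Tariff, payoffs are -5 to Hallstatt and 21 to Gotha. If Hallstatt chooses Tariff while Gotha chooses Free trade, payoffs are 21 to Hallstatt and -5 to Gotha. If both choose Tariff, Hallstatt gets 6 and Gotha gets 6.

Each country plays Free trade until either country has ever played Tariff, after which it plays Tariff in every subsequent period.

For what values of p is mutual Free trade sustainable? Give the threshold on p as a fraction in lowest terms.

4/7

With continuation probability p and discount β, the effective per-period discount factor is βp.
Grim-trigger IC: βp ≥ (21−15)/(21−6) = 2/5.
So p ≥ (2/5)/(7/10) = 4/7.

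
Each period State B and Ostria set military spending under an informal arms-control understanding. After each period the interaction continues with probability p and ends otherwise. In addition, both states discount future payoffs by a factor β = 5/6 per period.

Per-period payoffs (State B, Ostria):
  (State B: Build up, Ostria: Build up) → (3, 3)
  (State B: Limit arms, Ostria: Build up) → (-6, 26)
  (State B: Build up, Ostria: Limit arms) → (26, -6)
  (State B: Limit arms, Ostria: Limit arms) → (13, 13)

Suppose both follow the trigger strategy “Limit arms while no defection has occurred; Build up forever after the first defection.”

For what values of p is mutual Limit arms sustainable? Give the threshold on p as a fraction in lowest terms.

78/115

Expected continuation weight on next period's payoff is β·p = 5/6·p, which plays the role of the discount factor.
Cooperation requires 5/6·p ≥ (26−13)/(26−3) = 13/23, hence p ≥ 78/115.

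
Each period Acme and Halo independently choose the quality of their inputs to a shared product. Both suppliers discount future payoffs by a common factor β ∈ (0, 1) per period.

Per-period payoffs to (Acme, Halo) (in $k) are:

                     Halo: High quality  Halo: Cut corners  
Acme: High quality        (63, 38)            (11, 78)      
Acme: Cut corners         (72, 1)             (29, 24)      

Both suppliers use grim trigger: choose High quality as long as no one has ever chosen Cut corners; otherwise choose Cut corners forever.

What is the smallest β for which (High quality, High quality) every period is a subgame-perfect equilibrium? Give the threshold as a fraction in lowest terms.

Acme's threshold: (72−63)/(72−29) = 9/43.
Halo's threshold: (78−38)/(78−24) = 20/27.
9/43 < 20/27, so Halo binds and β* = 20/27.

20/27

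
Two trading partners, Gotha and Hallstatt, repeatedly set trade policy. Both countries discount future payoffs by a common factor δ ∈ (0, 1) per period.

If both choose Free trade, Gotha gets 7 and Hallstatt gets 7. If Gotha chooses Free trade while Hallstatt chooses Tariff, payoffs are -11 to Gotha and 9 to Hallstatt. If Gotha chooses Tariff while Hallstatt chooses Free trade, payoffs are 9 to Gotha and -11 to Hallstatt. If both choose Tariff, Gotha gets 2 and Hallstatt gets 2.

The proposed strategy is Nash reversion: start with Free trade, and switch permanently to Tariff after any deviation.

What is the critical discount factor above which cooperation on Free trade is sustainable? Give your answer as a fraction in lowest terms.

2/7

One-period gain from deviating is 9 − 7 = 2. The loss is 7 − 2 = 5 in every subsequent period, with present value 5·δ/(1−δ).
Deviation is unprofitable when 5·δ/(1−δ) ≥ 2, i.e. δ/(1−δ) ≥ 2/5.
Equivalently δ ≥ 2/(2+5) = 2/7.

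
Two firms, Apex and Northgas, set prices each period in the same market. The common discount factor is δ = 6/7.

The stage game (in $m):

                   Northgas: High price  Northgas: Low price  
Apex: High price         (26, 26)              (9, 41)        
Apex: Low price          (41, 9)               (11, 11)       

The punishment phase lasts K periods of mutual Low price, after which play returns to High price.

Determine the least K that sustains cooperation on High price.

Need Σ_{k=1}^{K} δ^k ≥ (41−26)/(26−11) = 1.0000 at δ = 6/7.
At K = 1 the sum is 0.8571 < 1.0000; at K = 2 it is 1.5918 ≥ 1.0000.
So the minimum punishment length is K = 2.

2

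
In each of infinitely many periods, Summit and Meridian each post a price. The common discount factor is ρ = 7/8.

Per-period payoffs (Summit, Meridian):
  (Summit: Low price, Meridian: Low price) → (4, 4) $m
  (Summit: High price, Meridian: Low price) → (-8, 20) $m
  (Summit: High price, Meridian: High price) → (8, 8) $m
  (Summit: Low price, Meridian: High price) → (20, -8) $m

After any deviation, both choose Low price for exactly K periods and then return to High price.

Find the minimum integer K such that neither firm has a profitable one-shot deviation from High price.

Need Σ_{k=1}^{K} ρ^k ≥ (20−8)/(8−4) = 3.0000 at ρ = 7/8.
At K = 4 the sum is 2.8967 < 3.0000; at K = 5 it is 3.4096 ≥ 3.0000.
So the minimum punishment length is K = 5.

5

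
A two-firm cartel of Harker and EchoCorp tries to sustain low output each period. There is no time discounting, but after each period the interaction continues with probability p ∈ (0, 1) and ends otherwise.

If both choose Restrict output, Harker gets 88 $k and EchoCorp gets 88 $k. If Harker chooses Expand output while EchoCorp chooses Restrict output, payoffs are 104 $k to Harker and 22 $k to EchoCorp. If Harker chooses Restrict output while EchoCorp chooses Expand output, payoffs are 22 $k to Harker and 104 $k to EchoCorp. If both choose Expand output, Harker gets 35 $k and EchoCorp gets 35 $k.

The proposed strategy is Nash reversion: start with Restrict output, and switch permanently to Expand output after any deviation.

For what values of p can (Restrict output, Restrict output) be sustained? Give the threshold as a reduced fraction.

With no time discounting, the continuation probability p plays the role of the discount factor.
Grim-trigger IC: 88/(1−p) ≥ 104 + 35p/(1−p) ⇒ p ≥ (104−88)/(104−35) = 16/69.

16/69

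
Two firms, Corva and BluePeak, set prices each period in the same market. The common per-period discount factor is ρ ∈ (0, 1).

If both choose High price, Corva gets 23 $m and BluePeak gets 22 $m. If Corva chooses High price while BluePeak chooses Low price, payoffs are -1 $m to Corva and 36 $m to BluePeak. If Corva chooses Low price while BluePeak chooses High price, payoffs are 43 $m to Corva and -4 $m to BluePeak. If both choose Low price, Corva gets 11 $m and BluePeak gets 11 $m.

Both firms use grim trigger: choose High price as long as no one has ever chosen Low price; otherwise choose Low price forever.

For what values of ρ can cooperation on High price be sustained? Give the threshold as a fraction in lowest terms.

Corva's threshold: (43−23)/(43−11) = 5/8.
BluePeak's threshold: (36−22)/(36−11) = 14/25.
5/8 > 14/25, so Corva binds and ρ* = 5/8.

5/8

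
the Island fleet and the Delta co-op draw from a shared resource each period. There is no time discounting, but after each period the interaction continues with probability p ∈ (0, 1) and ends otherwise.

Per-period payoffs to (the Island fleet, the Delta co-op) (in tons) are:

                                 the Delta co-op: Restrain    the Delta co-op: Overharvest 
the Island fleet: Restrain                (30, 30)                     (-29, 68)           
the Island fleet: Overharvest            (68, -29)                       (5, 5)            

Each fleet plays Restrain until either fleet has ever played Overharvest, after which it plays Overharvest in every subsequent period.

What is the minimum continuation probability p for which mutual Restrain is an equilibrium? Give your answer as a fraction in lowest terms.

Expected cooperation value is 30 + p·30 + p²·30 + … = 30/(1−p); deviation gives 68 + p·5/(1−p).
30 ≥ 68(1−p) + 5p ⇒ 63p ≥ 38 ⇒ p ≥ 38/63.

38/63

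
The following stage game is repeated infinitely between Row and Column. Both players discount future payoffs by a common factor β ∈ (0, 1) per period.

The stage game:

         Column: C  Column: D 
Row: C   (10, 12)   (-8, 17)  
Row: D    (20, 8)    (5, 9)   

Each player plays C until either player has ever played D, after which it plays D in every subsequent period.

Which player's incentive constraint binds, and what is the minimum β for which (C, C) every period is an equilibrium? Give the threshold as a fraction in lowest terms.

Row: cooperation gives 10 each period; deviation gives 20 once then 5 forever.
  10/(1−β) ≥ 20 + 5β/(1−β) ⇒ β ≥ 10/15 = 2/3.
Column: cooperation gives 12 each period; deviation gives 17 once then 9 forever.
  β ≥ 5/8.
Both must hold, so the binding constraint is Row's: β ≥ 2/3.

Row; β ≥ 2/3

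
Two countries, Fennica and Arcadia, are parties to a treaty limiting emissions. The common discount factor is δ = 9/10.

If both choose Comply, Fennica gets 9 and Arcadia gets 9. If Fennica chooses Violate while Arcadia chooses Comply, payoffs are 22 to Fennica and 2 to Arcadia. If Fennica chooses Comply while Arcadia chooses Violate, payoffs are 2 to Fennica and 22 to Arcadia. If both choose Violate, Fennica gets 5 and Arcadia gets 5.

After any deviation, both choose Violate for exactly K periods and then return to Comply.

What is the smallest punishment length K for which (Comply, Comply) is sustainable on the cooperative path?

5

No profitable deviation requires (9−5)(δ+…+δ^K) ≥ 22−9, i.e. δ+…+δ^K ≥ 13/4 ≈ 3.2500.
With δ = 9/10, the partial sums are K=1: 0.9000, K=2: 1.7100, K=3: 2.4390, K=4: 3.0951, K=5: 3.6856.
K = 5 is the first length at which the sum reaches 3.2500.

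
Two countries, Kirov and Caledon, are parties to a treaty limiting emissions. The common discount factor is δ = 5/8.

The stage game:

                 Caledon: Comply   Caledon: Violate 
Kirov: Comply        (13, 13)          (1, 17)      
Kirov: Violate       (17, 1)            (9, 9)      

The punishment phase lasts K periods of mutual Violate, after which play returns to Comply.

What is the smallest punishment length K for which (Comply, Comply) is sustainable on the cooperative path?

2

Need Σ_{k=1}^{K} δ^k ≥ (17−13)/(13−9) = 1.0000 at δ = 5/8.
At K = 1 the sum is 0.6250 < 1.0000; at K = 2 it is 1.0156 ≥ 1.0000.
So the minimum punishment length is K = 2.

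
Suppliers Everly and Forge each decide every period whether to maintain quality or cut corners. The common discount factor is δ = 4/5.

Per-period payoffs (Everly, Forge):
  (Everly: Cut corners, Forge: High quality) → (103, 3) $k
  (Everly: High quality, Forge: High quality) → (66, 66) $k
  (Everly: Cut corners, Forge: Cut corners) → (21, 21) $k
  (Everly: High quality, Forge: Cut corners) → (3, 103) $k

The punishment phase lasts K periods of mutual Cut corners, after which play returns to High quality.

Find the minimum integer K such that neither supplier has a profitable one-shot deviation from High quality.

No profitable deviation requires (66−21)(δ+…+δ^K) ≥ 103−66, i.e. δ+…+δ^K ≥ 37/45 ≈ 0.8222.
With δ = 4/5, the partial sums are K=1: 0.8000, K=2: 1.4400.
K = 2 is the first length at which the sum reaches 0.8222.

2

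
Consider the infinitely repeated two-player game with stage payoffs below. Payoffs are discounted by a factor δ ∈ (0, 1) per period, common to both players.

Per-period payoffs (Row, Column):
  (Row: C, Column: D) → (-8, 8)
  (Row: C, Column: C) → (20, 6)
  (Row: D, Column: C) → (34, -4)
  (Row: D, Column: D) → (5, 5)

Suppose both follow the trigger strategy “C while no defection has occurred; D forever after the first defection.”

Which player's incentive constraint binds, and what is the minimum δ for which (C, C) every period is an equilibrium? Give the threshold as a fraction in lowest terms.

Column; δ ≥ 2/3

Row: cooperation gives 20 each period; deviation gives 34 once then 5 forever.
  20/(1−δ) ≥ 34 + 5δ/(1−δ) ⇒ δ ≥ 14/29.
Column: cooperation gives 6 each period; deviation gives 8 once then 5 forever.
  δ ≥ 2/3.
Both must hold, so the binding constraint is Column's: δ ≥ 2/3.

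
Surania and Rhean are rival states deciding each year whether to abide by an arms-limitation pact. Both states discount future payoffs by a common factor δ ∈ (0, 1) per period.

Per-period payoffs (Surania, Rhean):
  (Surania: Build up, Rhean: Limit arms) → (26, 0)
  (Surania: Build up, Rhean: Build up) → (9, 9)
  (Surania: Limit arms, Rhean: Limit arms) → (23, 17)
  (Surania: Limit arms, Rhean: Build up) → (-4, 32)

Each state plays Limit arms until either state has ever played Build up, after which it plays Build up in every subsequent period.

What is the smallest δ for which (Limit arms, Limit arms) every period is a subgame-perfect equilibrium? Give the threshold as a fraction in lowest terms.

15/23

Surania: cooperation gives 23 each period; deviation gives 26 once then 9 forever.
  23/(1−δ) ≥ 26 + 9δ/(1−δ) ⇒ δ ≥ 3/17.
Rhean: cooperation gives 17 each period; deviation gives 32 once then 9 forever.
  δ ≥ 15/23.
Both must hold, so the binding constraint is Rhean's: δ ≥ 15/23.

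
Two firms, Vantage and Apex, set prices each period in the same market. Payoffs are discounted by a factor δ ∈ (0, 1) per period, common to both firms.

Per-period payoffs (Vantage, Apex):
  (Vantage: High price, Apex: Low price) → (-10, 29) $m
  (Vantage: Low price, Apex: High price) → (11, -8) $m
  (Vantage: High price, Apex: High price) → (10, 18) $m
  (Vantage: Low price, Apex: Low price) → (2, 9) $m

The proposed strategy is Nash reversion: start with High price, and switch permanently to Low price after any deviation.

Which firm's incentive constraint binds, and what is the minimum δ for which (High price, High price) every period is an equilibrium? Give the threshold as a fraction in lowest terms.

For Vantage: deviation gain 11−10 = 1, per-period punishment loss 10−2 = 8. IC gives δ ≥ 1/9.
For Apex: gain 11, loss 9 per period, so δ ≥ 11/20.
The tighter constraint is Apex's, so cooperation needs δ ≥ 11/20.

Apex; δ ≥ 11/20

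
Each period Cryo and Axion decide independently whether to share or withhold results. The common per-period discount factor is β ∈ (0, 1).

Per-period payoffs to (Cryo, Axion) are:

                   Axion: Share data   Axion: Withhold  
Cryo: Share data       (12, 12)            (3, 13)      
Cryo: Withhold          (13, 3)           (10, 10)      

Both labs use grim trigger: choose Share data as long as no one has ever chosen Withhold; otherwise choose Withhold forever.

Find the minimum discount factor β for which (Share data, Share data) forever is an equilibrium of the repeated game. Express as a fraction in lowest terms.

One-period gain from deviating is 13 − 12 = 1. The loss is 12 − 10 = 2 in every subsequent period, with present value 2·β/(1−β).
Deviation is unprofitable when 2·β/(1−β) ≥ 1, i.e. β/(1−β) ≥ 1/2.
Equivalently β ≥ 1/(1+2) = 1/3.

1/3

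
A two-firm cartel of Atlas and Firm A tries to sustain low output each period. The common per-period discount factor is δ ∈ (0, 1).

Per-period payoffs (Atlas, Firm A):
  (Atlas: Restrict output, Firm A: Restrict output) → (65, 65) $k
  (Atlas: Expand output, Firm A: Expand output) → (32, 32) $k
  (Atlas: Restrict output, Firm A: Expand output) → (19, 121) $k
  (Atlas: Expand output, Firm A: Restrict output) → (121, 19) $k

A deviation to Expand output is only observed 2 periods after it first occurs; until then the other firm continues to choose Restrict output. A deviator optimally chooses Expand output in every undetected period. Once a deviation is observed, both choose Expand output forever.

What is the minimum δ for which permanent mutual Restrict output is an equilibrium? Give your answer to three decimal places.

0.793

Deviating for the 2 undetected periods gains 121−65 = 56 per period over cooperation, then loses 65−32 = 33 per period forever once punishment starts.
Gain: 56(1 + δ + … + δ^1); loss: 33·δ^2/(1−δ).
No profitable deviation ⇔ 56(1−δ^2) ≤ 33·δ^2, i.e. δ^2 ≥ 56/(56+33) = 56/89.
Hence δ ≥ (56/89)^(1/2) ≈ 0.793.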